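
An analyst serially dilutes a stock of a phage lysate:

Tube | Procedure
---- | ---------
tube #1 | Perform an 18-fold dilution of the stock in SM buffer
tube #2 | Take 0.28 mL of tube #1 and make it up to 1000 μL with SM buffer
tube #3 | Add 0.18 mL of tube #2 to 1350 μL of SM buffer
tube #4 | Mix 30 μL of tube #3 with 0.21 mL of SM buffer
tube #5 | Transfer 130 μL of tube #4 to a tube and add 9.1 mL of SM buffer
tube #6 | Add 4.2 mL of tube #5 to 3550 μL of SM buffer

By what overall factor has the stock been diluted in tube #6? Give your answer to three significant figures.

Step 1: 18-fold → factor 18
Step 2: 0.28 mL brought to 1000 μL → factor 1/0.28 = 3.5714
Step 3: 0.18 mL + 1350 μL = 1.53 mL total → factor 1.53/0.18 = 8.5
Step 4: 30 μL + 0.21 mL = 240 μL total → factor 240/30 = 8
Step 5: 130 μL + 9.1 mL = 9230 μL total → factor 9230/130 = 71
Step 6: 4.2 mL + 3550 μL = 7.75 mL total → factor 7.75/4.2 = 1.8452
Overall dilution factor = 18 × 3.5714 × 8.5 × 8 × 71 × 1.8452 = 5.7271 × 10^5

5.73 × 10^5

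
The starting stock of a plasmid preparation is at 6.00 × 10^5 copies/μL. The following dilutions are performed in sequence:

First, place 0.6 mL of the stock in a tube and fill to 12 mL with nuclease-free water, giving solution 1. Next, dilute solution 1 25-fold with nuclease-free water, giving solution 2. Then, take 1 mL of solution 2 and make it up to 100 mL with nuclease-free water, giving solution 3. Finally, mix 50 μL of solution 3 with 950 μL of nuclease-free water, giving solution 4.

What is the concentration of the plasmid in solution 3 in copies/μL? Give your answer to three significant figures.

12.0 copies/μL

Step 1: 0.6 mL brought to 12 mL → factor 12/0.6 = 20
Step 2: 25-fold → factor 25
Step 3: 1 mL brought to 100 mL → factor 100/1 = 100
Dilution factor through solution 3 = 20 × 25 × 100 = 50000
[solution 3] = 6.00 × 10^5 copies/μL / 50000 = 12.0 copies/μL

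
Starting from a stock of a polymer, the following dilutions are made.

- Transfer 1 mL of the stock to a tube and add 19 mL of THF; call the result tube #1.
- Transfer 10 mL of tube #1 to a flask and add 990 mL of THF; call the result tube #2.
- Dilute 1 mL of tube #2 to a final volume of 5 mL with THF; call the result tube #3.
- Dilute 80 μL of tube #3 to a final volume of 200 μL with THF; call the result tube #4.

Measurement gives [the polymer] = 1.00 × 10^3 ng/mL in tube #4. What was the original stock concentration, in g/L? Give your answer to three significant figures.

Step 1: 1 mL + 19 mL = 20 mL total → factor 20/1 = 20
Step 2: 10 mL + 990 mL = 1000 mL total → factor 1000/10 = 100
Step 3: 1 mL brought to 5 mL → factor 5/1 = 5
Step 4: 80 μL brought to 200 μL → factor 200/80 = 2.5
Overall dilution factor = 20 × 100 × 5 × 2.5 = 25000
Stock = 1.00 × 10^3 ng/mL × 25000 = 2.500 × 10^7 ng/mL = 25.0 g/L

25.0 g/L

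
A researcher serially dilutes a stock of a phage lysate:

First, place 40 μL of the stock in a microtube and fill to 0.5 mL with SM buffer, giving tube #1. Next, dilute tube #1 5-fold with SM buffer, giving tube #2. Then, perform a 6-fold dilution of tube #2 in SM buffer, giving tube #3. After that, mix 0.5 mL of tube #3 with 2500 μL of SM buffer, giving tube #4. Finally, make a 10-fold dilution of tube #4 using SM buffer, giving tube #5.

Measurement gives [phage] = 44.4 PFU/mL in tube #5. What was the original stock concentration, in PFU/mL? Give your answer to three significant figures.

Step 1: 40 μL brought to 0.5 mL → factor 500/40 = 12.5
Step 2: 5-fold → factor 5
Step 3: 6-fold → factor 6
Step 4: 0.5 mL + 2500 μL = 3 mL total → factor 3/0.5 = 6
Step 5: 10-fold → factor 10
Overall dilution factor = 12.5 × 5 × 6 × 6 × 10 = 22500
Stock = 44.4 PFU/mL × 22500 = 9.99 × 10^5 PFU/mL

9.99 × 10^5 PFU/mL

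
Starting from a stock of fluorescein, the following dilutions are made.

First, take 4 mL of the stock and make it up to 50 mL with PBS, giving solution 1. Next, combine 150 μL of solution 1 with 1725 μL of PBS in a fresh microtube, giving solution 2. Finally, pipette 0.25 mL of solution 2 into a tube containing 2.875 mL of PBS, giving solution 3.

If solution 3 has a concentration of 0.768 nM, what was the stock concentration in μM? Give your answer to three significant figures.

1.50 μM

Step 1: 4 mL brought to 50 mL → factor 50/4 = 12.5
Step 2: 150 μL + 1725 μL = 1875 μL total → factor 1875/150 = 12.5
Step 3: 0.25 mL + 2.875 mL = 3.125 mL total → factor 3.125/0.25 = 12.5
Overall dilution factor = 12.5 × 12.5 × 12.5 = 1953.1
Stock = 0.768 nM × 1953.1 = 1500 nM = 1.50 μM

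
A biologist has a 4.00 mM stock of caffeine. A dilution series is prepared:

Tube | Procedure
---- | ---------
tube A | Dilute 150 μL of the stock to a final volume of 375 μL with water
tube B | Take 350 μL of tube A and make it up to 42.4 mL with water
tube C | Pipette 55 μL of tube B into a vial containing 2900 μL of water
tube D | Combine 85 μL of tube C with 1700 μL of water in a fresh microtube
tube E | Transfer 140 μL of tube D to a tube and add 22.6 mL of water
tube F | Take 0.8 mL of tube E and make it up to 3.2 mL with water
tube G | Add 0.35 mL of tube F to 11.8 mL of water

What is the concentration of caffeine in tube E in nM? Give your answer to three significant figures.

0.0721 nM

Step 1: 150 μL brought to 375 μL → factor 375/150 = 2.5
Step 2: 350 μL brought to 42.4 mL → factor 42400/350 = 121.14
Step 3: 55 μL + 2900 μL = 2955 μL total → factor 2955/55 = 53.727
Step 4: 85 μL + 1700 μL = 1785 μL total → factor 1785/85 = 21
Step 5: 140 μL + 22.6 mL = 22740 μL total → factor 22740/140 = 162.43
Dilution factor through tube E = 2.5 × 121.14 × 53.727 × 21 × 162.43 = 5.5503 × 10^7
[tube E] = 4.00 mM / 5.5503 × 10^7 = 7.207 × 10^-8 mM = 0.0721 nM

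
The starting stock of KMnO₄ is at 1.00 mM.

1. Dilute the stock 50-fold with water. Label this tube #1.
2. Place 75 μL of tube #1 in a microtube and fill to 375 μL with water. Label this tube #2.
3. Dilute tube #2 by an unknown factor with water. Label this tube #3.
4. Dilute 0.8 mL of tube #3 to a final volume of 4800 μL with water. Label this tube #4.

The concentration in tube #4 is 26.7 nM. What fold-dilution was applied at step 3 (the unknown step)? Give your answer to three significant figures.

Step 1: 50-fold → factor 50
Step 2: 75 μL brought to 375 μL → factor 375/75 = 5
Step 3: unknown factor x
Step 4: 0.8 mL brought to 4800 μL → factor 4.8/0.8 = 6
Product of known-step factors = 1500
Overall factor = 1.00 mM / (26.7 nM) = 37453
x = 37453 / 1500 = 25.0

25.0-fold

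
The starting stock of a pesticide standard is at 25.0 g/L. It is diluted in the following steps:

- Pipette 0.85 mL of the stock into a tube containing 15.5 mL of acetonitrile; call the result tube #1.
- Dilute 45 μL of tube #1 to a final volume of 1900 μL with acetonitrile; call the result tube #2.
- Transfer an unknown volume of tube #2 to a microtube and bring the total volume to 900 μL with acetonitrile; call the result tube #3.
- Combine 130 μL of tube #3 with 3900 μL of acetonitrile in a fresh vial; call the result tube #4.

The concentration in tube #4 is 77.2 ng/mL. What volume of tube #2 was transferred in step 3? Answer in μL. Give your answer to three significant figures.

Step 1: 0.85 mL + 15.5 mL = 16.35 mL total → factor 16.35/0.85 = 19.235
Step 2: 45 μL brought to 1900 μL → factor 1900/45 = 42.222
Step 3: v brought to 900 μL → factor = 900 μL/v
Step 4: 130 μL + 3900 μL = 4030 μL total → factor 4030/130 = 31
Product of known-step factors = 25177
Overall factor = 25.0 g/L / (77.2 ng/mL) = 3.2383 × 10^5
Step-3 factor = 3.2383 × 10^5 / 25177 = 12.862
v = 900 μL / 12.862 = 70.0 μL

70.0 μL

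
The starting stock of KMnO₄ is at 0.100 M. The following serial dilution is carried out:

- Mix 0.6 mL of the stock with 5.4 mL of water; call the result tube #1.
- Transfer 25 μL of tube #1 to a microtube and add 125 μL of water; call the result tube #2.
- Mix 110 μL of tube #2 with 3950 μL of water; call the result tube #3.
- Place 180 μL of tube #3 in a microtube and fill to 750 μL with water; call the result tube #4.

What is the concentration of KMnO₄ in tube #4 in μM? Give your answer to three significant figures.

Step 1: 0.6 mL + 5.4 mL = 6 mL total → factor 6/0.6 = 10
Step 2: 25 μL + 125 μL = 150 μL total → factor 150/25 = 6
Step 3: 110 μL + 3950 μL = 4060 μL total → factor 4060/110 = 36.909
Step 4: 180 μL brought to 750 μL → factor 750/180 = 4.1667
Overall dilution factor = 10 × 6 × 36.909 × 4.1667 = 9227.3
Final = 0.100 M / 9227.3 = 1.084 × 10^-5 M = 10.8 μM

10.8 μM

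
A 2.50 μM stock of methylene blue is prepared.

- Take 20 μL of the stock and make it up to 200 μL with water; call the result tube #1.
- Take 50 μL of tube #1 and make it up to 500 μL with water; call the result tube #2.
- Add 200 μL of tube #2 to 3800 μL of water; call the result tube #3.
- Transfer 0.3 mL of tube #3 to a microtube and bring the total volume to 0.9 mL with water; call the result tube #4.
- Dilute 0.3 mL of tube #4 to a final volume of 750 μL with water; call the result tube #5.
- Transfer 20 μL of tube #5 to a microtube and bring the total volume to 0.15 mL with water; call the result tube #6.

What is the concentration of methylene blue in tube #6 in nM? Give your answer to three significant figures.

0.0222 nM

Step 1: 20 μL brought to 200 μL → factor 200/20 = 10
Step 2: 50 μL brought to 500 μL → factor 500/50 = 10
Step 3: 200 μL + 3800 μL = 4000 μL total → factor 4000/200 = 20
Step 4: 0.3 mL brought to 0.9 mL → factor 0.9/0.3 = 3
Step 5: 0.3 mL brought to 750 μL → factor 0.75/0.3 = 2.5
Step 6: 20 μL brought to 0.15 mL → factor 150/20 = 7.5
Overall dilution factor = 10 × 10 × 20 × 3 × 2.5 × 7.5 = 1.125 × 10^5
Final = 2.50 μM / 1.125 × 10^5 = 2.222 × 10^-5 μM = 0.0222 nM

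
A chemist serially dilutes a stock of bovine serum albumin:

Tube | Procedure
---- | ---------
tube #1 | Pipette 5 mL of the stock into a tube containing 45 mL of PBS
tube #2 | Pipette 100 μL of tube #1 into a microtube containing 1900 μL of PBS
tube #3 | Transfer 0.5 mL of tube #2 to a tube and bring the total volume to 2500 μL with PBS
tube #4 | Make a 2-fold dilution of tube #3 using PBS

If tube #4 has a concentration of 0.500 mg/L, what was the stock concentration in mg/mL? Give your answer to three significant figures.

1.00 mg/mL

Step 1: 5 mL + 45 mL = 50 mL total → factor 50/5 = 10
Step 2: 100 μL + 1900 μL = 2000 μL total → factor 2000/100 = 20
Step 3: 0.5 mL brought to 2500 μL → factor 2.5/0.5 = 5
Step 4: 2-fold → factor 2
Overall dilution factor = 10 × 20 × 5 × 2 = 2000
Stock = 0.500 mg/L × 2000 = 1000 mg/L = 1.00 mg/mL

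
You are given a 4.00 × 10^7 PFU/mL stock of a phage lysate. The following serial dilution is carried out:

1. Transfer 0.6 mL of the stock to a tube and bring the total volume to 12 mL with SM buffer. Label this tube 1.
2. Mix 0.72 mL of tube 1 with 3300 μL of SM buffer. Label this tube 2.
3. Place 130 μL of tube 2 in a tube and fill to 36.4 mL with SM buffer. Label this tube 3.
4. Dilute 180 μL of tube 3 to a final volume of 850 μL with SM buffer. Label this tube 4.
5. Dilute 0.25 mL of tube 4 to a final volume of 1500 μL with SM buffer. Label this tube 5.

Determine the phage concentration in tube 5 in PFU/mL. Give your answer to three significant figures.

45.2 PFU/mL

Step 1: 0.6 mL brought to 12 mL → factor 12/0.6 = 20
Step 2: 0.72 mL + 3300 μL = 4.02 mL total → factor 4.02/0.72 = 5.5833
Step 3: 130 μL brought to 36.4 mL → factor 36400/130 = 280
Step 4: 180 μL brought to 850 μL → factor 850/180 = 4.7222
Step 5: 0.25 mL brought to 1500 μL → factor 1.5/0.25 = 6
Overall dilution factor = 20 × 5.5833 × 280 × 4.7222 × 6 = 8.8589 × 10^5
Final = 4.00 × 10^7 PFU/mL / 8.8589 × 10^5 = 45.2 PFU/mL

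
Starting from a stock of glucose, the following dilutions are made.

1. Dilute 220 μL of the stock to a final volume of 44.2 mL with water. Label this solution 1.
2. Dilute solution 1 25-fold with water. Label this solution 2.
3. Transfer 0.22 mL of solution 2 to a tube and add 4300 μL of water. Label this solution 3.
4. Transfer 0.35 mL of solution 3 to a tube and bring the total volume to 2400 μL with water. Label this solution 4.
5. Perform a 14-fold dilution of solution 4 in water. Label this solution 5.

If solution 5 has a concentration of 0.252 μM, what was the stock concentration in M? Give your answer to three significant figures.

2.50 M

Step 1: 220 μL brought to 44.2 mL → factor 44200/220 = 200.91
Step 2: 25-fold → factor 25
Step 3: 0.22 mL + 4300 μL = 4.52 mL total → factor 4.52/0.22 = 20.545
Step 4: 0.35 mL brought to 2400 μL → factor 2.4/0.35 = 6.8571
Step 5: 14-fold → factor 14
Overall dilution factor = 200.91 × 25 × 20.545 × 6.8571 × 14 = 9.9066 × 10^6
Stock = 0.252 μM × 9.9066 × 10^6 = 2.496 × 10^6 μM = 2.50 M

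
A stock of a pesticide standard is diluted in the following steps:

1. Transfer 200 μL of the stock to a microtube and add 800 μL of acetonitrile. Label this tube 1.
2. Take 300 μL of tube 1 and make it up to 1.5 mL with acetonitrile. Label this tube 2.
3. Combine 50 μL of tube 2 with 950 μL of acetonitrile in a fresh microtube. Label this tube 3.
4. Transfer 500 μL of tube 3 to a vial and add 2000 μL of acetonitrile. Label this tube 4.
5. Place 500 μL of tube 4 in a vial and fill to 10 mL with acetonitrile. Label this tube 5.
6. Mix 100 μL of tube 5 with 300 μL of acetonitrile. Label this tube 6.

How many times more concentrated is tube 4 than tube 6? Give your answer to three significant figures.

Step 1: 200 μL + 800 μL = 1000 μL total → factor 1000/200 = 5
Step 2: 300 μL brought to 1.5 mL → factor 1500/300 = 5
Step 3: 50 μL + 950 μL = 1000 μL total → factor 1000/50 = 20
Step 4: 500 μL + 2000 μL = 2500 μL total → factor 2500/500 = 5
Step 5: 500 μL brought to 10 mL → factor 10000/500 = 20
Step 6: 100 μL + 300 μL = 400 μL total → factor 400/100 = 4
Dilution factor to tube 4 = 2500; to tube 6 = 2 × 10^5
[tube 4]/[tube 6] = (factor to tube 6)/(factor to tube 4) = 2 × 10^5/2500 = 80.0

80.0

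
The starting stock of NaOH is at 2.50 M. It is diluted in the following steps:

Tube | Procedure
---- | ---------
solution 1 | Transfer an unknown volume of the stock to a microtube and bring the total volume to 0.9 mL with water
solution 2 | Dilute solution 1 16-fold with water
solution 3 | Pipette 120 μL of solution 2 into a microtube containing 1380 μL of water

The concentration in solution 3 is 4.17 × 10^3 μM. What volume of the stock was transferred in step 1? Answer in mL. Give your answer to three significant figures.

0.300 mL

Step 1: v brought to 0.9 mL → factor = 0.9 mL/v
Step 2: 16-fold → factor 16
Step 3: 120 μL + 1380 μL = 1500 μL total → factor 1500/120 = 12.5
Product of known-step factors = 200
Overall factor = 2.50 M / (4.17 × 10^3 μM) = 599.52
Step-1 factor = 599.52 / 200 = 2.9976
v = 0.9 mL / 2.9976 = 0.300 mL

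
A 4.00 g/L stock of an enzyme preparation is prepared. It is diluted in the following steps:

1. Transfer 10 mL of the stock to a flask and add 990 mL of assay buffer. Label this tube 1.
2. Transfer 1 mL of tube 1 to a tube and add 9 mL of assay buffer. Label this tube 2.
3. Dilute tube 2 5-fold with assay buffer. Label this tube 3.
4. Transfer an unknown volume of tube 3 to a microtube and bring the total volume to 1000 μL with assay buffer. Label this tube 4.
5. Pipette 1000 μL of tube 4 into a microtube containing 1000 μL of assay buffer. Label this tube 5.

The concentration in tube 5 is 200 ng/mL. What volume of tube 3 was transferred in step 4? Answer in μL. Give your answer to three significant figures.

500 μL

Step 1: 10 mL + 990 mL = 1000 mL total → factor 1000/10 = 100
Step 2: 1 mL + 9 mL = 10 mL total → factor 10/1 = 10
Step 3: 5-fold → factor 5
Step 4: v brought to 1000 μL → factor = 1000 μL/v
Step 5: 1000 μL + 1000 μL = 2000 μL total → factor 2000/1000 = 2
Product of known-step factors = 10000
Overall factor = 4.00 g/L / (200 ng/mL) = 20000
Step-4 factor = 20000 / 10000 = 2
v = 1000 μL / 2 = 500 μL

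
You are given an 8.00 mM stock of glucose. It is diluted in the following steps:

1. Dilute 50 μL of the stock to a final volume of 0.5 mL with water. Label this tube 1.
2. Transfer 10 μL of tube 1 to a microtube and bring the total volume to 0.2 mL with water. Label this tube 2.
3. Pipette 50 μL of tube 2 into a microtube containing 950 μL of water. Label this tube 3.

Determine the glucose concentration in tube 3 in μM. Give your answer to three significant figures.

Step 1: 50 μL brought to 0.5 mL → factor 500/50 = 10
Step 2: 10 μL brought to 0.2 mL → factor 200/10 = 20
Step 3: 50 μL + 950 μL = 1000 μL total → factor 1000/50 = 20
Overall dilution factor = 10 × 20 × 20 = 4000
Final = 8.00 mM / 4000 = 0.002000 mM = 2.00 μM

2.00 μM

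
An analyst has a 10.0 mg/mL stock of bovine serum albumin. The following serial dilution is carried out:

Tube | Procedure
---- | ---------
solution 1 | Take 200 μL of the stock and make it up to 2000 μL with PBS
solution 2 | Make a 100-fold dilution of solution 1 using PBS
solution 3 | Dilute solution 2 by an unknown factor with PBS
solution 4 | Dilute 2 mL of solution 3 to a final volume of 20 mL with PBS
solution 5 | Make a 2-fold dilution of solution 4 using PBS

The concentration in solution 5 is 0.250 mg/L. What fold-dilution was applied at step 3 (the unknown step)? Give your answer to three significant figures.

Step 1: 200 μL brought to 2000 μL → factor 2000/200 = 10
Step 2: 100-fold → factor 100
Step 3: unknown factor x
Step 4: 2 mL brought to 20 mL → factor 20/2 = 10
Step 5: 2-fold → factor 2
Product of known-step factors = 20000
Overall factor = 10.0 mg/mL / (0.250 mg/L) = 40000
x = 40000 / 20000 = 2.00

2.00-fold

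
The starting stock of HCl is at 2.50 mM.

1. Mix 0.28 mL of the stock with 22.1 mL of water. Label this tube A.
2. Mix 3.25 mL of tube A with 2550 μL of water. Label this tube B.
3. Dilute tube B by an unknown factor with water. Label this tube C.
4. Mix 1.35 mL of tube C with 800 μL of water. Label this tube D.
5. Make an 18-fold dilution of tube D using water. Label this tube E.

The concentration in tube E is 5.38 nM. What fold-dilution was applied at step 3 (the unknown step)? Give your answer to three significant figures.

Step 1: 0.28 mL + 22.1 mL = 22.38 mL total → factor 22.38/0.28 = 79.929
Step 2: 3.25 mL + 2550 μL = 5.8 mL total → factor 5.8/3.25 = 1.7846
Step 3: unknown factor x
Step 4: 1.35 mL + 800 μL = 2.15 mL total → factor 2.15/1.35 = 1.5926
Step 5: 18-fold → factor 18
Product of known-step factors = 4089.1
Overall factor = 2.50 mM / (5.38 nM) = 4.6468 × 10^5
x = 4.6468 × 10^5 / 4089.1 = 114

114-fold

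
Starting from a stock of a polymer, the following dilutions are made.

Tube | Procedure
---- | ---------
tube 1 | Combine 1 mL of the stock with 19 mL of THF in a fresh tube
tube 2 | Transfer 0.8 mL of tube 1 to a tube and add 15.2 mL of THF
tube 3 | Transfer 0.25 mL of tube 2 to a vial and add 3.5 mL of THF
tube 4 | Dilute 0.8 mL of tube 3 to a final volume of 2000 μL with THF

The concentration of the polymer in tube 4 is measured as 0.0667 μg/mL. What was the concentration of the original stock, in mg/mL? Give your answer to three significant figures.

Step 1: 1 mL + 19 mL = 20 mL total → factor 20/1 = 20
Step 2: 0.8 mL + 15.2 mL = 16 mL total → factor 16/0.8 = 20
Step 3: 0.25 mL + 3.5 mL = 3.75 mL total → factor 3.75/0.25 = 15
Step 4: 0.8 mL brought to 2000 μL → factor 2/0.8 = 2.5
Overall dilution factor = 20 × 20 × 15 × 2.5 = 15000
Stock = 0.0667 μg/mL × 15000 = 1000 μg/mL = 1.00 mg/mL

1.00 mg/mL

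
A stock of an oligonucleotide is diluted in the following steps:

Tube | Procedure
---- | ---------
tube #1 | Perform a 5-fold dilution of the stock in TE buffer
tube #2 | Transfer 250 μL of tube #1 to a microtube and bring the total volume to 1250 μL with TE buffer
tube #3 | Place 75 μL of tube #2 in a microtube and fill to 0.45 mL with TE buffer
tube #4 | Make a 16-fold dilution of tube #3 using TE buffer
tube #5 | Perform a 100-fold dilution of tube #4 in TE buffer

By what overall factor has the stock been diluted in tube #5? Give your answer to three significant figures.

Step 1: 5-fold → factor 5
Step 2: 250 μL brought to 1250 μL → factor 1250/250 = 5
Step 3: 75 μL brought to 0.45 mL → factor 450/75 = 6
Step 4: 16-fold → factor 16
Step 5: 100-fold → factor 100
Overall dilution factor = 5 × 5 × 6 × 16 × 100 = 2.4 × 10^5

2.40 × 10^5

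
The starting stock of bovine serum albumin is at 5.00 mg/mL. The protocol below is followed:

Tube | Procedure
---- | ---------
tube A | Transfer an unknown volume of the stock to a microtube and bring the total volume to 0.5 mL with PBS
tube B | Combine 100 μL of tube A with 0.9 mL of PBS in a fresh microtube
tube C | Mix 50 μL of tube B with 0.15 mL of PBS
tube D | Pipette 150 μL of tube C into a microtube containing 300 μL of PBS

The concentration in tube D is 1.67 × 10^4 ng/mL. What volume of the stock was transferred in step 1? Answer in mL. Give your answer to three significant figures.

Step 1: v brought to 0.5 mL → factor = 0.5 mL/v
Step 2: 100 μL + 0.9 mL = 1000 μL total → factor 1000/100 = 10
Step 3: 50 μL + 0.15 mL = 200 μL total → factor 200/50 = 4
Step 4: 150 μL + 300 μL = 450 μL total → factor 450/150 = 3
Product of known-step factors = 120
Overall factor = 5.00 mg/mL / (1.67 × 10^4 ng/mL) = 299.4
Step-1 factor = 299.4 / 120 = 2.495
v = 0.5 mL / 2.495 = 0.200 mL

0.200 mL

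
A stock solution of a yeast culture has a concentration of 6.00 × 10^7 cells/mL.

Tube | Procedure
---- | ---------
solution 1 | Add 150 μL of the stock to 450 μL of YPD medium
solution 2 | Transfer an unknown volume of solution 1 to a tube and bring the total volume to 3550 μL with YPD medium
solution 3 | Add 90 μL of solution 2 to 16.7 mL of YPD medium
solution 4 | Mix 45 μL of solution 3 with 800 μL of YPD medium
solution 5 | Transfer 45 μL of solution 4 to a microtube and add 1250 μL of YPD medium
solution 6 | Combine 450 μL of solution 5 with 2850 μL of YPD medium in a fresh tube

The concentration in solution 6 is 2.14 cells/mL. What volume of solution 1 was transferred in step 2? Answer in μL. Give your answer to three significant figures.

374 μL

Step 1: 150 μL + 450 μL = 600 μL total → factor 600/150 = 4
Step 2: v brought to 3550 μL → factor = 3550 μL/v
Step 3: 90 μL + 16.7 mL = 16790 μL total → factor 16790/90 = 186.56
Step 4: 45 μL + 800 μL = 845 μL total → factor 845/45 = 18.778
Step 5: 45 μL + 1250 μL = 1295 μL total → factor 1295/45 = 28.778
Step 6: 450 μL + 2850 μL = 3300 μL total → factor 3300/450 = 7.3333
Product of known-step factors = 2.9571 × 10^6
Overall factor = 6.00 × 10^7 cells/mL / (2.14 cells/mL) = 2.8037 × 10^7
Step-2 factor = 2.8037 × 10^7 / 2.9571 × 10^6 = 9.4813
v = 3550 μL / 9.4813 = 374 μL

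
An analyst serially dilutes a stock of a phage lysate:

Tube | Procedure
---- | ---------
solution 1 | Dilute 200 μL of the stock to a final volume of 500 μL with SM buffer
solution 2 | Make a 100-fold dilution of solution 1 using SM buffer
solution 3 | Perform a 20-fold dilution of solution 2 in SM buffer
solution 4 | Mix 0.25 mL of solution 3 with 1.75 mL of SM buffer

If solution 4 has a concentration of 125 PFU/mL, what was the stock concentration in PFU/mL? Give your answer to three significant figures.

Step 1: 200 μL brought to 500 μL → factor 500/200 = 2.5
Step 2: 100-fold → factor 100
Step 3: 20-fold → factor 20
Step 4: 0.25 mL + 1.75 mL = 2 mL total → factor 2/0.25 = 8
Overall dilution factor = 2.5 × 100 × 20 × 8 = 40000
Stock = 125 PFU/mL × 40000 = 5.00 × 10^6 PFU/mL

5.00 × 10^6 PFU/mL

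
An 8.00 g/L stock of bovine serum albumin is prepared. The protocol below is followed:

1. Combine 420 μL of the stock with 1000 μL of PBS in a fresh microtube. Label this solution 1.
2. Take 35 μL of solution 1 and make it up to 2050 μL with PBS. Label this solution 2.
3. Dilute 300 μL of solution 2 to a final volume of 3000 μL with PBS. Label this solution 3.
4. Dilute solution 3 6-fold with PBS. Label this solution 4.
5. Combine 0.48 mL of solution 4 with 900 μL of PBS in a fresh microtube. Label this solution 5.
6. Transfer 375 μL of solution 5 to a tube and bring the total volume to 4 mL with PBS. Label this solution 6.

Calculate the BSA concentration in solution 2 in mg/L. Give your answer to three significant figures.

Step 1: 420 μL + 1000 μL = 1420 μL total → factor 1420/420 = 3.381
Step 2: 35 μL brought to 2050 μL → factor 2050/35 = 58.571
Dilution factor through solution 2 = 3.381 × 58.571 = 198.03
[solution 2] = 8.00 g/L / 198.03 = 0.04040 g/L = 40.4 mg/L

40.4 mg/L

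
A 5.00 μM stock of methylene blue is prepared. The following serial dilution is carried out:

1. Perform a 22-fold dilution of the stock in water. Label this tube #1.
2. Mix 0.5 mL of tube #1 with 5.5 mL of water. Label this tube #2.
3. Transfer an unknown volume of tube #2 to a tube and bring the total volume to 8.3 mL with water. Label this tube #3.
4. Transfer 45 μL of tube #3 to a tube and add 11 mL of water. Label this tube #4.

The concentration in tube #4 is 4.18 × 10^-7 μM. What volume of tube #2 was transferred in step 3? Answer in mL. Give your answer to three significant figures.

0.0450 mL

Step 1: 22-fold → factor 22
Step 2: 0.5 mL + 5.5 mL = 6 mL total → factor 6/0.5 = 12
Step 3: v brought to 8.3 mL → factor = 8.3 mL/v
Step 4: 45 μL + 11 mL = 11045 μL total → factor 11045/45 = 245.44
Product of known-step factors = 64797
Overall factor = 5.00 μM / (4.18 × 10^-7 μM) = 1.1962 × 10^7
Step-3 factor = 1.1962 × 10^7 / 64797 = 184.6
v = 8.3 mL / 184.6 = 0.0450 mL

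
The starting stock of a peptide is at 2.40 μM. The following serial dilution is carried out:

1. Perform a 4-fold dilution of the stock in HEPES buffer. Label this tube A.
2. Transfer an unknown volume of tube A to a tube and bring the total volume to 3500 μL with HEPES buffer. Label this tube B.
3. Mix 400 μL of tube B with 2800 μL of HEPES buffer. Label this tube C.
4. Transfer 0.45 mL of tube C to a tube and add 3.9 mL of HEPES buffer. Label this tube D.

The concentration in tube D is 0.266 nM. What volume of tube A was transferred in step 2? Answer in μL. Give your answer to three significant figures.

Step 1: 4-fold → factor 4
Step 2: v brought to 3500 μL → factor = 3500 μL/v
Step 3: 400 μL + 2800 μL = 3200 μL total → factor 3200/400 = 8
Step 4: 0.45 mL + 3.9 mL = 4.35 mL total → factor 4.35/0.45 = 9.6667
Product of known-step factors = 309.33
Overall factor = 2.40 μM / (0.266 nM) = 9022.6
Step-2 factor = 9022.6 / 309.33 = 29.168
v = 3500 μL / 29.168 = 120 μL

120 μL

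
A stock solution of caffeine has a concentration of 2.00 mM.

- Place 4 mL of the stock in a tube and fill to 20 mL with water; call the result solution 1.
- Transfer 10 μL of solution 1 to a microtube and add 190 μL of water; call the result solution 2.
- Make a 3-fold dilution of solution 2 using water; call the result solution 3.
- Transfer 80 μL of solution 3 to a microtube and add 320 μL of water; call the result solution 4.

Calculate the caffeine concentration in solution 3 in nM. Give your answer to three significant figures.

Step 1: 4 mL brought to 20 mL → factor 20/4 = 5
Step 2: 10 μL + 190 μL = 200 μL total → factor 200/10 = 20
Step 3: 3-fold → factor 3
Dilution factor through solution 3 = 5 × 20 × 3 = 300
[solution 3] = 2.00 mM / 300 = 0.006667 mM = 6.67 × 10^3 nM

6.67 × 10^3 nM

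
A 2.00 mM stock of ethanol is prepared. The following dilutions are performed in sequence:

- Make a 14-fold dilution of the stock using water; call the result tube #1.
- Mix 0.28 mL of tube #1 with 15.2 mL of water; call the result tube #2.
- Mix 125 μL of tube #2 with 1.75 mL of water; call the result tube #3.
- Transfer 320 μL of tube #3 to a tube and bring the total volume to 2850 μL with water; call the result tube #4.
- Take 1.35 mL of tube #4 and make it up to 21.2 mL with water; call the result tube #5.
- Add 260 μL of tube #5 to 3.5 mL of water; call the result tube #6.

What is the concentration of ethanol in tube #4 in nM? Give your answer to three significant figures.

Step 1: 14-fold → factor 14
Step 2: 0.28 mL + 15.2 mL = 15.48 mL total → factor 15.48/0.28 = 55.286
Step 3: 125 μL + 1.75 mL = 1875 μL total → factor 1875/125 = 15
Step 4: 320 μL brought to 2850 μL → factor 2850/320 = 8.9062
Dilution factor through tube #4 = 14 × 55.286 × 15 × 8.9062 = 1.034 × 10^5
[tube #4] = 2.00 mM / 1.034 × 10^5 = 1.934 × 10^-5 mM = 19.3 nM

19.3 nM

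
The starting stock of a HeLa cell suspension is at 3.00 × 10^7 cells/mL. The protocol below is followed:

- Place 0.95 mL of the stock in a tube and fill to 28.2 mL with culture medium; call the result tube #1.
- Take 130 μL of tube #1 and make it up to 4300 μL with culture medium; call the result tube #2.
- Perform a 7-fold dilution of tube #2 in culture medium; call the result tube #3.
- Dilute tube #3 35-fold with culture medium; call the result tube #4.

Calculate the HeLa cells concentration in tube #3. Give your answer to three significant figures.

4.36 × 10^3 cells/mL

Step 1: 0.95 mL brought to 28.2 mL → factor 28.2/0.95 = 29.684
Step 2: 130 μL brought to 4300 μL → factor 4300/130 = 33.077
Step 3: 7-fold → factor 7
Dilution factor through tube #3 = 29.684 × 33.077 × 7 = 6873
[tube #3] = 3.00 × 10^7 cells/mL / 6873 = 4.36 × 10^3 cells/mL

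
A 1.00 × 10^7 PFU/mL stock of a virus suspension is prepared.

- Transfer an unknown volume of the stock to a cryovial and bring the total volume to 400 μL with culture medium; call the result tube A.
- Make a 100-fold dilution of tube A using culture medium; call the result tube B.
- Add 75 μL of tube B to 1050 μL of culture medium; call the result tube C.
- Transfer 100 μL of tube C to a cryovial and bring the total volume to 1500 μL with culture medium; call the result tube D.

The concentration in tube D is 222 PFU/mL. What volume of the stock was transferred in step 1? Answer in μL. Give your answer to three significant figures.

Step 1: v brought to 400 μL → factor = 400 μL/v
Step 2: 100-fold → factor 100
Step 3: 75 μL + 1050 μL = 1125 μL total → factor 1125/75 = 15
Step 4: 100 μL brought to 1500 μL → factor 1500/100 = 15
Product of known-step factors = 22500
Overall factor = 1.00 × 10^7 PFU/mL / (222 PFU/mL) = 45045
Step-1 factor = 45045 / 22500 = 2.002
v = 400 μL / 2.002 = 200 μL

200 μL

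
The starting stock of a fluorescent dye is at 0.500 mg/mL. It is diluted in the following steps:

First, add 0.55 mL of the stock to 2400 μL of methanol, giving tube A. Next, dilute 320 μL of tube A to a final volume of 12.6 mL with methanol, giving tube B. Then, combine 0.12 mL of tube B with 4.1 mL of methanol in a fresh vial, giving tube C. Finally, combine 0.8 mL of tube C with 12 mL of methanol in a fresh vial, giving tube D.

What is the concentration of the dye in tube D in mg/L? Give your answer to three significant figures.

Step 1: 0.55 mL + 2400 μL = 2.95 mL total → factor 2.95/0.55 = 5.3636
Step 2: 320 μL brought to 12.6 mL → factor 12600/320 = 39.375
Step 3: 0.12 mL + 4.1 mL = 4.22 mL total → factor 4.22/0.12 = 35.167
Step 4: 0.8 mL + 12 mL = 12.8 mL total → factor 12.8/0.8 = 16
Overall dilution factor = 5.3636 × 39.375 × 35.167 × 16 = 1.1883 × 10^5
Final = 0.500 mg/mL / 1.1883 × 10^5 = 4.208 × 10^-6 mg/mL = 0.00421 mg/L

0.00421 mg/L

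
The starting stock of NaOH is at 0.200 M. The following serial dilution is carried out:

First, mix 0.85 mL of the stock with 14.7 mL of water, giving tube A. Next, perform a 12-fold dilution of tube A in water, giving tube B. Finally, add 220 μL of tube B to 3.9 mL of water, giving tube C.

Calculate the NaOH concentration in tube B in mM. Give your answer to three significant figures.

0.911 mM

Step 1: 0.85 mL + 14.7 mL = 15.55 mL total → factor 15.55/0.85 = 18.294
Step 2: 12-fold → factor 12
Dilution factor through tube B = 18.294 × 12 = 219.53
[tube B] = 0.200 M / 219.53 = 0.0009110 M = 0.911 mM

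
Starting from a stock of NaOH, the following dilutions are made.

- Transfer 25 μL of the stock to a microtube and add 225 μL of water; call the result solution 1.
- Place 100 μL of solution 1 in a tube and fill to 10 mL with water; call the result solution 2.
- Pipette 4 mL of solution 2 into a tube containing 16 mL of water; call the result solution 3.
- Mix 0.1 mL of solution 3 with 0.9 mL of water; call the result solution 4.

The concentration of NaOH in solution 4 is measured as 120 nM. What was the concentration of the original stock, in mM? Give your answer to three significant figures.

6.00 mM

Step 1: 25 μL + 225 μL = 250 μL total → factor 250/25 = 10
Step 2: 100 μL brought to 10 mL → factor 10000/100 = 100
Step 3: 4 mL + 16 mL = 20 mL total → factor 20/4 = 5
Step 4: 0.1 mL + 0.9 mL = 1 mL total → factor 1/0.1 = 10
Overall dilution factor = 10 × 100 × 5 × 10 = 50000
Stock = 120 nM × 50000 = 6.000 × 10^6 nM = 6.00 mM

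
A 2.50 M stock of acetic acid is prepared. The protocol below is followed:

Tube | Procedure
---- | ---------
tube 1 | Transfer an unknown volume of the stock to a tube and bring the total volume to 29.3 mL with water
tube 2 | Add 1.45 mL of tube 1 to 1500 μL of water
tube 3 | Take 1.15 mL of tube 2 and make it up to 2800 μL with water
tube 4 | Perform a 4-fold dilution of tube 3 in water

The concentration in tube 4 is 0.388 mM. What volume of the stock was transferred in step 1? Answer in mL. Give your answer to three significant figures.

0.0901 mL

Step 1: v brought to 29.3 mL → factor = 29.3 mL/v
Step 2: 1.45 mL + 1500 μL = 2.95 mL total → factor 2.95/1.45 = 2.0345
Step 3: 1.15 mL brought to 2800 μL → factor 2.8/1.15 = 2.4348
Step 4: 4-fold → factor 4
Product of known-step factors = 19.814
Overall factor = 2.50 M / (0.388 mM) = 6443.3
Step-1 factor = 6443.3 / 19.814 = 325.19
v = 29.3 mL / 325.19 = 0.0901 mL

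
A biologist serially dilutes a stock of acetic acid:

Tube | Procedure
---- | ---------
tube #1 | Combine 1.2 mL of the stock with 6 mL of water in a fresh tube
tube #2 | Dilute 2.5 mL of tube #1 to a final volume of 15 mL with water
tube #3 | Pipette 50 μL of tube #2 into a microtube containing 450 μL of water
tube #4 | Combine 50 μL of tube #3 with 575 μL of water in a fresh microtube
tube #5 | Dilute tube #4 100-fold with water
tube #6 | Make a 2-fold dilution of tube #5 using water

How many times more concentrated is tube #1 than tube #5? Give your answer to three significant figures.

7.50 × 10^4

Step 1: 1.2 mL + 6 mL = 7.2 mL total → factor 7.2/1.2 = 6
Step 2: 2.5 mL brought to 15 mL → factor 15/2.5 = 6
Step 3: 50 μL + 450 μL = 500 μL total → factor 500/50 = 10
Step 4: 50 μL + 575 μL = 625 μL total → factor 625/50 = 12.5
Step 5: 100-fold → factor 100
Dilution factor to tube #1 = 6; to tube #5 = 4.5 × 10^5
[tube #1]/[tube #5] = (factor to tube #5)/(factor to tube #1) = 4.5 × 10^5/6 = 7.50 × 10^4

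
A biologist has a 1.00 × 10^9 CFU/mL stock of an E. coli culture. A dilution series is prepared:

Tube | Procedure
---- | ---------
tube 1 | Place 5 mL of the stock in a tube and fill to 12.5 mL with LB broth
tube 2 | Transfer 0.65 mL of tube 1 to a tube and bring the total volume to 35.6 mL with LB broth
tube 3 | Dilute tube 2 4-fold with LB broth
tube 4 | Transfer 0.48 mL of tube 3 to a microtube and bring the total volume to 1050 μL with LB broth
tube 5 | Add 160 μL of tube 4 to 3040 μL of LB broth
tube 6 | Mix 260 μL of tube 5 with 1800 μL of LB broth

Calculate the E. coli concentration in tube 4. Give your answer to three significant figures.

Step 1: 5 mL brought to 12.5 mL → factor 12.5/5 = 2.5
Step 2: 0.65 mL brought to 35.6 mL → factor 35.6/0.65 = 54.769
Step 3: 4-fold → factor 4
Step 4: 0.48 mL brought to 1050 μL → factor 1.05/0.48 = 2.1875
Dilution factor through tube 4 = 2.5 × 54.769 × 4 × 2.1875 = 1198.1
[tube 4] = 1.00 × 10^9 CFU/mL / 1198.1 = 8.35 × 10^5 CFU/mL

8.35 × 10^5 CFU/mL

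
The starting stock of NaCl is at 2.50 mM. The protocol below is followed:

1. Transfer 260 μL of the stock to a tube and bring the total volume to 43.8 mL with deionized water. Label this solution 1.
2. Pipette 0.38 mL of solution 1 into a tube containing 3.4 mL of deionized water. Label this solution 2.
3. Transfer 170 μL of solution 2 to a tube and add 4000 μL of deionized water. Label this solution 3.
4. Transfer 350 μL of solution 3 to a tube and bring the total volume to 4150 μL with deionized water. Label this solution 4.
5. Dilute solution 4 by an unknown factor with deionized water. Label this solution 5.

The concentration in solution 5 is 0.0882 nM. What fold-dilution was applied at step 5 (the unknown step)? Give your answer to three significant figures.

Step 1: 260 μL brought to 43.8 mL → factor 43800/260 = 168.46
Step 2: 0.38 mL + 3.4 mL = 3.78 mL total → factor 3.78/0.38 = 9.9474
Step 3: 170 μL + 4000 μL = 4170 μL total → factor 4170/170 = 24.529
Step 4: 350 μL brought to 4150 μL → factor 4150/350 = 11.857
Step 5: unknown factor x
Product of known-step factors = 4.8739 × 10^5
Overall factor = 2.50 mM / (0.0882 nM) = 2.8345 × 10^7
x = 2.8345 × 10^7 / 4.8739 × 10^5 = 58.2

58.2-fold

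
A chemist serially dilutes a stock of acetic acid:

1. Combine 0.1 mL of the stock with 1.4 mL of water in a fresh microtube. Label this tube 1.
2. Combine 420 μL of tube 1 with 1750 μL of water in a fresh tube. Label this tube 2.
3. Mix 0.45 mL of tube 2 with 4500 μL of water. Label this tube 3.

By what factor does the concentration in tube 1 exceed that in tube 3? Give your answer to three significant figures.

56.8

Step 1: 0.1 mL + 1.4 mL = 1.5 mL total → factor 1.5/0.1 = 15
Step 2: 420 μL + 1750 μL = 2170 μL total → factor 2170/420 = 5.1667
Step 3: 0.45 mL + 4500 μL = 4.95 mL total → factor 4.95/0.45 = 11
Dilution factor to tube 1 = 15; to tube 3 = 852.5
[tube 1]/[tube 3] = (factor to tube 3)/(factor to tube 1) = 852.5/15 = 56.8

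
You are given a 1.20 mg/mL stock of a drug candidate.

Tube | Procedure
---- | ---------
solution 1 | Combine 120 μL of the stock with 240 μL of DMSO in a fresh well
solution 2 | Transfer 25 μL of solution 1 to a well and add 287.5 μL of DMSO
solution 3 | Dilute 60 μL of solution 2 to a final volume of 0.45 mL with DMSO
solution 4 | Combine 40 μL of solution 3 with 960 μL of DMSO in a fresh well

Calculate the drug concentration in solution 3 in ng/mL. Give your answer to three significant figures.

4.27 × 10^3 ng/mL

Step 1: 120 μL + 240 μL = 360 μL total → factor 360/120 = 3
Step 2: 25 μL + 287.5 μL = 312.5 μL total → factor 312.5/25 = 12.5
Step 3: 60 μL brought to 0.45 mL → factor 450/60 = 7.5
Dilution factor through solution 3 = 3 × 12.5 × 7.5 = 281.25
[solution 3] = 1.20 mg/mL / 281.25 = 0.004267 mg/mL = 4.27 × 10^3 ng/mL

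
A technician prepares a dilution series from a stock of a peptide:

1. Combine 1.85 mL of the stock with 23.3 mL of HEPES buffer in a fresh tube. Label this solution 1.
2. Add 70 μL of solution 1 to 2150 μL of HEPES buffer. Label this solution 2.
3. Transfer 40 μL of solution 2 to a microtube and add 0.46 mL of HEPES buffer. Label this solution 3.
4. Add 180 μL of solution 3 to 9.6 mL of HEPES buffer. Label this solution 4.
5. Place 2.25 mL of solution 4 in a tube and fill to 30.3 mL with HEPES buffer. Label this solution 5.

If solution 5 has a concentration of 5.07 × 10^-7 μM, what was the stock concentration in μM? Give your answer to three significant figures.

Step 1: 1.85 mL + 23.3 mL = 25.15 mL total → factor 25.15/1.85 = 13.595
Step 2: 70 μL + 2150 μL = 2220 μL total → factor 2220/70 = 31.714
Step 3: 40 μL + 0.46 mL = 500 μL total → factor 500/40 = 12.5
Step 4: 180 μL + 9.6 mL = 9780 μL total → factor 9780/180 = 54.333
Step 5: 2.25 mL brought to 30.3 mL → factor 30.3/2.25 = 13.467
Overall dilution factor = 13.595 × 31.714 × 12.5 × 54.333 × 13.467 = 3.9433 × 10^6
Stock = 5.07 × 10^-7 μM × 3.9433 × 10^6 = 2.00 μM

2.00 μM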